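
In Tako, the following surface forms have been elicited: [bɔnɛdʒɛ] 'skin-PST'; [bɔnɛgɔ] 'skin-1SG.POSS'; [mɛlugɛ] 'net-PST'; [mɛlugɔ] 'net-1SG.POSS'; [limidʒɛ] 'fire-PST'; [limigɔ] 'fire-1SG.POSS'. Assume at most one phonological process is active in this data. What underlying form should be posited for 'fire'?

'fire' shows [dʒ] ~ [g] at the end of the stem ([limidʒɛ] vs [limigɔ]).
But 'net' keeps [g] in both environments ([mɛlugɛ], [mɛlugɔ]), so there is no rule changing /g/ to [dʒ] before the PST suffix.
The underlying segment must be /dʒ/; palato-alveolar /dʒ/ becomes [g] when no front vowel follows, yielding [g] there.

/limidʒ/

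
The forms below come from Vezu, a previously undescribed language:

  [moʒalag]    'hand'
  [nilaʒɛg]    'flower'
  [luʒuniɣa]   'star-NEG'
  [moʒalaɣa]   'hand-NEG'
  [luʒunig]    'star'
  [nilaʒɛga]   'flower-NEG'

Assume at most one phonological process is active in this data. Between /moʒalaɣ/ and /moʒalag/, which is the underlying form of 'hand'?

/moʒalaɣ/

In [moʒalaɣa] and [moʒalag] the final segment of 'hand' alternates: [ɣ] ~ [g].
But 'flower' keeps [g] in both environments ([nilaʒɛga], [nilaʒɛg]), so there is no rule changing /g/ to [ɣ] before the NEG suffix.
The underlying segment must be /ɣ/; voiced fricatives become stops word-finally, yielding [g] there.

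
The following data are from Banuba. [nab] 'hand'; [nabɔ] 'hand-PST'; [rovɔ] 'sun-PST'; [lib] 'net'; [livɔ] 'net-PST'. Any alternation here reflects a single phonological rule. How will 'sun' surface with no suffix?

[rob]

The stem for 'net' ends in [b] in [lib] but [v] in [livɔ].
But 'hand' keeps [b] in both environments ([nab], [nabɔ]), so there is no rule changing /b/ to [v] before the PST suffix.
So /v/ is underlying, and a rule of word-final hardening — voiced fricatives become stops word-finally — gives [b].
From [rovɔ] the stem 'sun' is /rov/; word-finally this yields [rob].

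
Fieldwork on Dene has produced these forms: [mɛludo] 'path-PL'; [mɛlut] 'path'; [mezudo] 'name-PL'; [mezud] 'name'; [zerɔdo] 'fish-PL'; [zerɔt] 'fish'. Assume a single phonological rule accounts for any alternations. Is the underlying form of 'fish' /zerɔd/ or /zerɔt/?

/zerɔt/

In [zerɔdo] and [zerɔt] the final segment of 'fish' alternates: [d] ~ [t].
The stem 'name' ([mezudo], [mezud]) shows [d] unchanged in both environments, so [d] cannot be basic with [t] derived in isolation.
The alternation reflects intervocalic voicing: voiceless stops become voiced between vowels. /t/ is underlying.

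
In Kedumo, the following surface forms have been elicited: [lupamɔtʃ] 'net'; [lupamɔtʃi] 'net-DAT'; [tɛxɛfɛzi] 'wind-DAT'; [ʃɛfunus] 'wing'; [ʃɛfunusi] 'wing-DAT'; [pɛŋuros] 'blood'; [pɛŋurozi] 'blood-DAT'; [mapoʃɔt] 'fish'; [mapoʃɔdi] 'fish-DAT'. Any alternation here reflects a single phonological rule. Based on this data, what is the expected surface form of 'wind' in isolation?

The stem for 'blood' ends in [s] in [pɛŋuros] but [z] in [pɛŋurozi].
But 'wing' keeps [s] in both environments ([ʃɛfunus], [ʃɛfunusi]), so there is no rule changing /s/ to [z] before the DAT suffix.
The alternation reflects word-final obstruent devoicing: voiced obstruents become voiceless word-finally. /z/ is underlying.
From [tɛxɛfɛzi] the stem 'wind' is /tɛxɛfɛz/; word-finally this yields [tɛxɛfɛs].

[tɛxɛfɛs]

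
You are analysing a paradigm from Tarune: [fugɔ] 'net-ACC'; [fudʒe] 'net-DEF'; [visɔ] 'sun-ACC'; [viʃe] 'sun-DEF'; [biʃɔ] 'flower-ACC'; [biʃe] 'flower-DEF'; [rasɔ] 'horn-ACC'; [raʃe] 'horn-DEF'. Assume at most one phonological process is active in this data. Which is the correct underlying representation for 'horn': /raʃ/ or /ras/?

'horn' shows [s] ~ [ʃ] at the end of the stem ([rasɔ] vs [raʃe]).
The stem 'flower' ([biʃɔ], [biʃe]) shows [ʃ] unchanged in both environments, so [ʃ] cannot be basic with [s] derived before the ACC suffix.
The alternation reflects palatalization before a front vowel: /g/ and /s/ become palato-alveolar [dʒ] and [ʃ] before a front vowel. /s/ is underlying.

/ras/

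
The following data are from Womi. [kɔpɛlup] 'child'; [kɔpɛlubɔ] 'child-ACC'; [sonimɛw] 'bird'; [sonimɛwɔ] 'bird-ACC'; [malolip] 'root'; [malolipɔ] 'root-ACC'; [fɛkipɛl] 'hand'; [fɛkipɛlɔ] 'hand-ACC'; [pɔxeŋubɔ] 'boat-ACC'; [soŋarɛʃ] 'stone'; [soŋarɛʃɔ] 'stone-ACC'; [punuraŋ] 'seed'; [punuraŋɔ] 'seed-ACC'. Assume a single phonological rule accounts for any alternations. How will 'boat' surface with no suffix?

The stem for 'child' ends in [p] in [kɔpɛlup] but [b] in [kɔpɛlubɔ].
If /p/ were underlying and a rule turned it into [b] before the ACC suffix, 'root' would also alternate; but it has [p] in both [malolip] and [malolipɔ].
The underlying segment must be /b/; voiced obstruents become voiceless word-finally, yielding [p] there.
From [pɔxeŋubɔ] the stem 'boat' is /pɔxeŋub/; word-finally this yields [pɔxeŋup].

[pɔxeŋup]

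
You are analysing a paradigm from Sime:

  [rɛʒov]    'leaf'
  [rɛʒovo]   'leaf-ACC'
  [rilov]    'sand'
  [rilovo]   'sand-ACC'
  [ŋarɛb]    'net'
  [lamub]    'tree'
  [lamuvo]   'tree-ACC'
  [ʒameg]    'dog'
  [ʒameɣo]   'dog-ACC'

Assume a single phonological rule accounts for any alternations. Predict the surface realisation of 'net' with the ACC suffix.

[ŋarɛvo]

In [lamub] and [lamuvo] the final segment of 'tree' alternates: [b] ~ [v].
The stem 'leaf' ([rɛʒov], [rɛʒovo]) shows [v] unchanged in both environments, so [v] cannot be basic with [b] derived in isolation.
The alternation reflects intervocalic spirantization: voiced stops become fricatives between vowels. /b/ is underlying.
From [ŋarɛb] the stem 'net' is /ŋarɛb/; between vowels this yields [ŋarɛvo].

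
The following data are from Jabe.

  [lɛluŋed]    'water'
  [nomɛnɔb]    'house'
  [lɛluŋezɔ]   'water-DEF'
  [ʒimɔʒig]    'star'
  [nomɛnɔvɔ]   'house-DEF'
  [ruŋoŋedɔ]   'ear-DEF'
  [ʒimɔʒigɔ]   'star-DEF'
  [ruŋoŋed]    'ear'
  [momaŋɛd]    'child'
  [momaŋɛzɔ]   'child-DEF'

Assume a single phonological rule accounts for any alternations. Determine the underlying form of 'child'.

The root 'child' surfaces as [momaŋɛd] and [momaŋɛzɔ], with a stem-final [d] ~ [z] alternation.
If /d/ were underlying and a rule turned it into [z] before the DEF suffix, 'ear' would also alternate; but it has [d] in both [ruŋoŋed] and [ruŋoŋedɔ].
The alternation reflects word-final hardening: voiced fricatives become stops word-finally. /z/ is underlying.
The underlying form of 'child' is therefore /momaŋɛz/.

/momaŋɛz/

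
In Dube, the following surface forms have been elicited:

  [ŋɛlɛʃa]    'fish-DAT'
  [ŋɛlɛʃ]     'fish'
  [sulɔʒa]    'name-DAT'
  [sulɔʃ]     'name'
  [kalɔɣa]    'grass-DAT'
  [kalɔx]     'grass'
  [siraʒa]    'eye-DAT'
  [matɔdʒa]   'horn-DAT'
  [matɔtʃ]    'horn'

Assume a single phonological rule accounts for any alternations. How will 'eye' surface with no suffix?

'name' shows [ʒ] ~ [ʃ] at the end of the stem ([sulɔʒa] vs [sulɔʃ]).
Compare 'fish', with invariant [ʃ] in [ŋɛlɛʃa] and [ŋɛlɛʃ]: an analysis with underlying /ʃ/ and a rule producing [ʒ] before the DAT suffix would wrongly predict alternation here too.
So /ʒ/ is underlying, and a rule of word-final obstruent devoicing — voiced obstruents become voiceless word-finally — gives [ʃ].
From [siraʒa] the stem 'eye' is /siraʒ/; word-finally this yields [siraʃ].

[siraʃ]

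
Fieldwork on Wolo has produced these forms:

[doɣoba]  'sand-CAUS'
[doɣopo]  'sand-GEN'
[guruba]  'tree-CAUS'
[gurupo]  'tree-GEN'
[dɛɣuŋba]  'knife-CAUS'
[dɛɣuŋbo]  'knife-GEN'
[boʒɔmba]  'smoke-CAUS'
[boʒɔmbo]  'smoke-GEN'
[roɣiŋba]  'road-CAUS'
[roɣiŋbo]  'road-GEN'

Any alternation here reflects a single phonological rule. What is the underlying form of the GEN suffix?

The GEN suffix surfaces as [-bo] and [-po], depending on the final segment of the stem.
By contrast the CAUS suffix keeps its initial [b] throughout — that segment must be underlying.
The GEN suffix is therefore /-po/ underlyingly, with post-nasal voicing: voiceless stops become voiced after a nasal.

/-po/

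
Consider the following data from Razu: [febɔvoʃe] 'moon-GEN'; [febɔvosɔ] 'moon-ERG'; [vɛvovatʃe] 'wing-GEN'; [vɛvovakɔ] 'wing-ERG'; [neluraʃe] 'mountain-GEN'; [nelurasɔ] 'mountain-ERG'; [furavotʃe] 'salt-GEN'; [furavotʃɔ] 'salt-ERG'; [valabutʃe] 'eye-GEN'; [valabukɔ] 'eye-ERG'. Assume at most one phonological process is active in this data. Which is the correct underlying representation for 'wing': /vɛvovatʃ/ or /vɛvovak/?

In [vɛvovatʃe] and [vɛvovakɔ] the final segment of 'wing' alternates: [tʃ] ~ [k].
If /tʃ/ were underlying and a rule turned it into [k] before the ERG suffix, 'salt' would also alternate; but it has [tʃ] in both [furavotʃe] and [furavotʃɔ].
Therefore /k/ is basic and [tʃ] is derived by palatalization before a front vowel (/k/ and /s/ become palato-alveolar [tʃ] and [ʃ] before a front vowel).

/vɛvovak/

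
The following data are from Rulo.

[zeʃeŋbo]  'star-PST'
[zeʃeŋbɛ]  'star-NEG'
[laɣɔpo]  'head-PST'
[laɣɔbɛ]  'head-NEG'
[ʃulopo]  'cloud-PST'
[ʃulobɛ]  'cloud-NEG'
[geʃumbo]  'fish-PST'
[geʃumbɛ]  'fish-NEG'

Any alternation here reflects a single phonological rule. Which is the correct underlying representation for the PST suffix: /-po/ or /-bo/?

/-po/

The PST morpheme has two allomorphs, [-bo] and [-po].
The NEG suffix, which begins with [b], is invariant after every stem; so [b] is not altered by any rule here.
So the underlying form is /-po/, and voiceless stops become voiced after a nasal.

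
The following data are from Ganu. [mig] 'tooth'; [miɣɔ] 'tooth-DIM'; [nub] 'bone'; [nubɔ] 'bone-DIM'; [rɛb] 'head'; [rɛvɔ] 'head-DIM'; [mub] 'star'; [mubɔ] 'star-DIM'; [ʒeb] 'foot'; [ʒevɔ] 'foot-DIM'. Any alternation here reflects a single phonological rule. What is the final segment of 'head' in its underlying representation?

The root 'head' surfaces as [rɛb] and [rɛvɔ], with a stem-final [b] ~ [v] alternation.
The stem 'bone' ([nub], [nubɔ]) shows [b] unchanged in both environments, so [b] cannot be basic with [v] derived before the DIM suffix.
Therefore /v/ is basic and [b] is derived by word-final hardening (voiced fricatives become stops word-finally).

/v/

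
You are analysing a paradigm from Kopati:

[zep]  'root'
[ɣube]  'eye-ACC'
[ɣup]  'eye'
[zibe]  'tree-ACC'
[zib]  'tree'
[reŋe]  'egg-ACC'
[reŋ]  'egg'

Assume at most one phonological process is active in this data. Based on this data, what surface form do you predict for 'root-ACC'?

[zebe]

In [ɣube] and [ɣup] the final segment of 'eye' alternates: [b] ~ [p].
If /b/ were underlying and a rule turned it into [p] in isolation, 'tree' would also alternate; but it has [b] in both [zibe] and [zib].
Therefore /p/ is basic and [b] is derived by intervocalic voicing (voiceless stops become voiced between vowels).
From [zep] the stem 'root' is /zep/; between vowels this yields [zebe].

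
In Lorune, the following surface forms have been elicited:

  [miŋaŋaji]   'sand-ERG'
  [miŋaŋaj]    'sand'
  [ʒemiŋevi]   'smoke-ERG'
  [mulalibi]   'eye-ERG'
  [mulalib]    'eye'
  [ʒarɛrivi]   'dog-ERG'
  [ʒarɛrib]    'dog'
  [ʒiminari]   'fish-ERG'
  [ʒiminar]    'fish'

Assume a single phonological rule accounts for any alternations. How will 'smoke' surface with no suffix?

The root 'dog' surfaces as [ʒarɛrivi] and [ʒarɛrib], with a stem-final [v] ~ [b] alternation.
Compare 'eye', with invariant [b] in [mulalibi] and [mulalib]: an analysis with underlying /b/ and a rule producing [v] before the ERG suffix would wrongly predict alternation here too.
So /v/ is underlying, and a rule of word-final hardening — voiced fricatives become stops word-finally — gives [b].
From [ʒemiŋevi] the stem 'smoke' is /ʒemiŋev/; word-finally this yields [ʒemiŋeb].

[ʒemiŋeb]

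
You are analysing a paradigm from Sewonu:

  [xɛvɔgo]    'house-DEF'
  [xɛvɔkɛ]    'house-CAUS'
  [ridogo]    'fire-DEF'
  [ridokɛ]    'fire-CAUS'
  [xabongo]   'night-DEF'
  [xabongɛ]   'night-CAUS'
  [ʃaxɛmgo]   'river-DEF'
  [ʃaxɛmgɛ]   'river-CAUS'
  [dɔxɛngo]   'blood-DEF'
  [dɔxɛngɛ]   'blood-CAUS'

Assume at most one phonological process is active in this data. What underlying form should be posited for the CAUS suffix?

The CAUS morpheme has two allomorphs, [-gɛ] and [-kɛ].
The DEF suffix, which begins with [g], is invariant after every stem; so [g] is not altered by any rule here.
So the underlying form is /-kɛ/, and voiceless stops become voiced after a nasal.

/-kɛ/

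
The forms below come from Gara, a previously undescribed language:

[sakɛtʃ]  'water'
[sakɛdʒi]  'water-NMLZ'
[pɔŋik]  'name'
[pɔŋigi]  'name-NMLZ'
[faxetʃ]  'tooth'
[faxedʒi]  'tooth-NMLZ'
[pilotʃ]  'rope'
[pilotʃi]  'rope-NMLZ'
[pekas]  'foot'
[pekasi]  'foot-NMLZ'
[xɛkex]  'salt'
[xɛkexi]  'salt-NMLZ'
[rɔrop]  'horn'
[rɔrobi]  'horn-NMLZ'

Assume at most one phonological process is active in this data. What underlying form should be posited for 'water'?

'water' shows [tʃ] ~ [dʒ] at the end of the stem ([sakɛtʃ] vs [sakɛdʒi]).
But 'rope' keeps [tʃ] in both environments ([pilotʃ], [pilotʃi]), so there is no rule changing /tʃ/ to [dʒ] before the NMLZ suffix.
So /dʒ/ is underlying, and a rule of word-final obstruent devoicing — voiced obstruents become voiceless word-finally — gives [tʃ].
So 'water' = /sakɛdʒ/.

/sakɛdʒ/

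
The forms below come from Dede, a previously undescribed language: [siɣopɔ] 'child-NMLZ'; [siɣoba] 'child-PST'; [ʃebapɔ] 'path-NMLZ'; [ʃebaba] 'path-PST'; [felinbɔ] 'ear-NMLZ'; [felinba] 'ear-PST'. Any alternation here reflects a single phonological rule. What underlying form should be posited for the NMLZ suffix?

/-pɔ/

The NMLZ suffix surfaces as [-bɔ] and [-pɔ], depending on the final segment of the stem.
The PST suffix, which begins with [b], is invariant after every stem; so [b] is not altered by any rule here.
The NMLZ suffix is therefore /-pɔ/ underlyingly, with post-nasal voicing: voiceless stops become voiced after a nasal.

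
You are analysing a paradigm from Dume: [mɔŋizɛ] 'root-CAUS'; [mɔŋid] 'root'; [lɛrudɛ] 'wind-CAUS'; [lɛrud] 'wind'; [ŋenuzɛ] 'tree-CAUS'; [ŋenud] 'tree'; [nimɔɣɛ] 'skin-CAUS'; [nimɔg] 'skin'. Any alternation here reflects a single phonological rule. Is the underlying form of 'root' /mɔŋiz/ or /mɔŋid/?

In [mɔŋizɛ] and [mɔŋid] the final segment of 'root' alternates: [z] ~ [d].
But 'wind' keeps [d] in both environments ([lɛrudɛ], [lɛrud]), so there is no rule changing /d/ to [z] before the CAUS suffix.
So /z/ is underlying, and a rule of word-final hardening — voiced fricatives become stops word-finally — gives [d].

/mɔŋiz/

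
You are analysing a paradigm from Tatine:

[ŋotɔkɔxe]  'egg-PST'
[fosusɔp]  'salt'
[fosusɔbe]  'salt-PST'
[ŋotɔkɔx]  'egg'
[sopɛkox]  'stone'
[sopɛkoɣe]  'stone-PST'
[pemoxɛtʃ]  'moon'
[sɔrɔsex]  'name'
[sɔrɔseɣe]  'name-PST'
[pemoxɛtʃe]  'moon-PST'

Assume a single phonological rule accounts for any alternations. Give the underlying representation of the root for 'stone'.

In [sopɛkox] and [sopɛkoɣe] the final segment of 'stone' alternates: [x] ~ [ɣ].
The stem 'egg' ([ŋotɔkɔx], [ŋotɔkɔxe]) shows [x] unchanged in both environments, so [x] cannot be basic with [ɣ] derived before the PST suffix.
The underlying segment must be /ɣ/; voiced obstruents become voiceless word-finally, yielding [x] there.

/sopɛkoɣ/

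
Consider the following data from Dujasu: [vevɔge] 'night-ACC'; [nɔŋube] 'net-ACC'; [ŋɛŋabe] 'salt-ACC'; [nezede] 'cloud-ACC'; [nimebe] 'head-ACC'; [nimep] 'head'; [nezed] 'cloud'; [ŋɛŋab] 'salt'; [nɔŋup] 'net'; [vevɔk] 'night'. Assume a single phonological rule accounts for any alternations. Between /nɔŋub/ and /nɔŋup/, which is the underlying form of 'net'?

/nɔŋup/

The stem for 'net' ends in [p] in [nɔŋup] but [b] in [nɔŋube].
But 'salt' keeps [b] in both environments ([ŋɛŋab], [ŋɛŋabe]), so there is no rule changing /b/ to [p] in isolation.
Therefore /p/ is basic and [b] is derived by intervocalic voicing (voiceless stops become voiced between vowels).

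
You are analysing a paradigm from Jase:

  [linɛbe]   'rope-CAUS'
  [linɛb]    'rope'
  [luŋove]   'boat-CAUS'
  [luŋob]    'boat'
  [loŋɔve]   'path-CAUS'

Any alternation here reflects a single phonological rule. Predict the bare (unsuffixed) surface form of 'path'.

'boat' shows [v] ~ [b] at the end of the stem ([luŋove] vs [luŋob]).
Compare 'rope', with invariant [b] in [linɛbe] and [linɛb]: an analysis with underlying /b/ and a rule producing [v] before the CAUS suffix would wrongly predict alternation here too.
The underlying segment must be /v/; voiced fricatives become stops word-finally, yielding [b] there.
The one attested form of 'path', [loŋɔve], shows underlying /loŋɔv/. Applying the same rule word-finally gives [loŋɔb].

[loŋɔb]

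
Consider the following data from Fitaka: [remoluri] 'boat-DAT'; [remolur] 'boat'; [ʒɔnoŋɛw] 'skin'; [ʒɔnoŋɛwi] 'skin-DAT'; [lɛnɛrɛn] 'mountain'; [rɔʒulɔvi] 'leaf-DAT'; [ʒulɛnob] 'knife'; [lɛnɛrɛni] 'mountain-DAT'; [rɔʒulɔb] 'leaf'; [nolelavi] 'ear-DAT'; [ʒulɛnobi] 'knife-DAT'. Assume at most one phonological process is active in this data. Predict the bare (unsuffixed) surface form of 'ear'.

[nolelab]

The stem for 'leaf' ends in [v] in [rɔʒulɔvi] but [b] in [rɔʒulɔb].
If /b/ were underlying and a rule turned it into [v] before the DAT suffix, 'knife' would also alternate; but it has [b] in both [ʒulɛnobi] and [ʒulɛnob].
So /v/ is underlying, and a rule of word-final hardening — voiced fricatives become stops word-finally — gives [b].
The one attested form of 'ear', [nolelavi], shows underlying /nolelav/. Applying the same rule word-finally gives [nolelab].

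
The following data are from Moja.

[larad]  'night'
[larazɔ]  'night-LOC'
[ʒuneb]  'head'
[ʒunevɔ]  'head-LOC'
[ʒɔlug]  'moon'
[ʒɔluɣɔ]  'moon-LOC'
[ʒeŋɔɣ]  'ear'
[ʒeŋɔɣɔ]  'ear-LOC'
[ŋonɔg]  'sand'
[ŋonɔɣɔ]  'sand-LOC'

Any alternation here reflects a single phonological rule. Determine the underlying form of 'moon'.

/ʒɔlug/

The stem for 'moon' ends in [g] in [ʒɔlug] but [ɣ] in [ʒɔluɣɔ].
But 'ear' keeps [ɣ] in both environments ([ʒeŋɔɣ], [ʒeŋɔɣɔ]), so there is no rule changing /ɣ/ to [g] in isolation.
Therefore /g/ is basic and [ɣ] is derived by intervocalic spirantization (voiced stops become fricatives between vowels).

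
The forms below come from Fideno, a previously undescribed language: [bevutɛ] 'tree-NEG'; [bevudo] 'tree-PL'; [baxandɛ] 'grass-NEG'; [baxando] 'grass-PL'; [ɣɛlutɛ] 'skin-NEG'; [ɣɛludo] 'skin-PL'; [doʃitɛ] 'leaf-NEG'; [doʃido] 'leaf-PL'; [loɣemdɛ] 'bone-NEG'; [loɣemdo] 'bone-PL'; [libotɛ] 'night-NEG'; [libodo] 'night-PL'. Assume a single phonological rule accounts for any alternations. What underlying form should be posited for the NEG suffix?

/-tɛ/

The NEG suffix surfaces as [-dɛ] and [-tɛ], depending on the final segment of the stem.
By contrast the PL suffix keeps its initial [d] throughout — that segment must be underlying.
The NEG suffix is therefore /-tɛ/ underlyingly, with post-nasal voicing: voiceless stops become voiced after a nasal.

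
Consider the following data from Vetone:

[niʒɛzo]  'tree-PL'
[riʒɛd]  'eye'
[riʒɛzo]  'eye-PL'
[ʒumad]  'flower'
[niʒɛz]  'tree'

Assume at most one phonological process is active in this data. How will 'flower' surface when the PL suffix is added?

[ʒumazo]

'eye' shows [z] ~ [d] at the end of the stem ([riʒɛzo] vs [riʒɛd]).
Compare 'tree', with invariant [z] in [niʒɛzo] and [niʒɛz]: an analysis with underlying /z/ and a rule producing [d] in isolation would wrongly predict alternation here too.
The alternation reflects intervocalic spirantization: voiced stops become fricatives between vowels. /d/ is underlying.
From [ʒumad] the stem 'flower' is /ʒumad/; between vowels this yields [ʒumazo].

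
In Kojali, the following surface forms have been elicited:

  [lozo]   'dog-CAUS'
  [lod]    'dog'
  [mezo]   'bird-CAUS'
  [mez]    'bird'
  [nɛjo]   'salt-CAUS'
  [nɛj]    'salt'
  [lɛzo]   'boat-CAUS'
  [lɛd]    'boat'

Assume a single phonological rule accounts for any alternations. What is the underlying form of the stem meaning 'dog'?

/lod/

'dog' shows [z] ~ [d] at the end of the stem ([lozo] vs [lod]).
The stem 'bird' ([mezo], [mez]) shows [z] unchanged in both environments, so [z] cannot be basic with [d] derived in isolation.
The underlying segment must be /d/; voiced stops become fricatives between vowels, yielding [z] there.
Hence 'dog' is /lod/ underlyingly.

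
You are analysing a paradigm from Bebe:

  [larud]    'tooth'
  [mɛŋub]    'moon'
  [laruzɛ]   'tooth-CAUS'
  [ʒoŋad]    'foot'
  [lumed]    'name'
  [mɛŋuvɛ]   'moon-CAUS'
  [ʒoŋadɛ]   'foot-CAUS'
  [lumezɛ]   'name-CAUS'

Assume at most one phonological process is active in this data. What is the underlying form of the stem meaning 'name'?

/lumez/

In [lumezɛ] and [lumed] the final segment of 'name' alternates: [z] ~ [d].
But 'foot' keeps [d] in both environments ([ʒoŋadɛ], [ʒoŋad]), so there is no rule changing /d/ to [z] before the CAUS suffix.
So /z/ is underlying, and a rule of word-final hardening — voiced fricatives become stops word-finally — gives [d].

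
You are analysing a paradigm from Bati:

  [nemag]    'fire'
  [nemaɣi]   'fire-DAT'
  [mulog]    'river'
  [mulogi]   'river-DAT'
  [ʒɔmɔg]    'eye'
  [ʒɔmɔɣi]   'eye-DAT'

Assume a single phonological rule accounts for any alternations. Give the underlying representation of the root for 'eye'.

'eye' shows [g] ~ [ɣ] at the end of the stem ([ʒɔmɔg] vs [ʒɔmɔɣi]).
The stem 'river' ([mulog], [mulogi]) shows [g] unchanged in both environments, so [g] cannot be basic with [ɣ] derived before the DAT suffix.
So /ɣ/ is underlying, and a rule of word-final hardening — voiced fricatives become stops word-finally — gives [g].
Hence 'eye' is /ʒɔmɔɣ/ underlyingly.

/ʒɔmɔɣ/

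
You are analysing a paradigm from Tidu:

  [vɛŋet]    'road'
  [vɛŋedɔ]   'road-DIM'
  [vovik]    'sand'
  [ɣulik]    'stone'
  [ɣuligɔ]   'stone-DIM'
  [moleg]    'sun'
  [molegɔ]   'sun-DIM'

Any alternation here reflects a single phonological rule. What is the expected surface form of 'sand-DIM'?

The root 'stone' surfaces as [ɣulik] and [ɣuligɔ], with a stem-final [k] ~ [g] alternation.
But 'sun' keeps [g] in both environments ([moleg], [molegɔ]), so there is no rule changing /g/ to [k] in isolation.
The underlying segment must be /k/; voiceless stops become voiced between vowels, yielding [g] there.
The one attested form of 'sand', [vovik], shows underlying /vovik/. Applying the same rule between vowels gives [vovigɔ].

[vovigɔ]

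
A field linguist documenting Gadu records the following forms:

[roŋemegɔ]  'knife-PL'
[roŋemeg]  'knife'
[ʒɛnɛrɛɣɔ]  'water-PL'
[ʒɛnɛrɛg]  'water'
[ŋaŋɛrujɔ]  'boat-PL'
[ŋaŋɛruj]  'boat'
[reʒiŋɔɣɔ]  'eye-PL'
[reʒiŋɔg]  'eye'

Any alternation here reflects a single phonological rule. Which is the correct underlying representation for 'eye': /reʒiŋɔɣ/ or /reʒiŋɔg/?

/reʒiŋɔɣ/

In [reʒiŋɔɣɔ] and [reʒiŋɔg] the final segment of 'eye' alternates: [ɣ] ~ [g].
The stem 'knife' ([roŋemegɔ], [roŋemeg]) shows [g] unchanged in both environments, so [g] cannot be basic with [ɣ] derived before the PL suffix.
The alternation reflects word-final hardening: voiced fricatives become stops word-finally. /ɣ/ is underlying.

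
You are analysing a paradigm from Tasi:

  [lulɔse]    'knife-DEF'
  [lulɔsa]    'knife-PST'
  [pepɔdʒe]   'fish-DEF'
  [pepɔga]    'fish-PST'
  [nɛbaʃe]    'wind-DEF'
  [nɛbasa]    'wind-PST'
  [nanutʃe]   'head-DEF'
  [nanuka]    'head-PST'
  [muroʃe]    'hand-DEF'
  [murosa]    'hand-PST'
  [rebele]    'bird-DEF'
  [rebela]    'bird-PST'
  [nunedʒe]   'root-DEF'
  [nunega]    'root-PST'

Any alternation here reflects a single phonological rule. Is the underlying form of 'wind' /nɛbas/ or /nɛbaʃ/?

/nɛbaʃ/

The root 'wind' surfaces as [nɛbaʃe] and [nɛbasa], with a stem-final [ʃ] ~ [s] alternation.
But 'knife' keeps [s] in both environments ([lulɔse], [lulɔsa]), so there is no rule changing /s/ to [ʃ] before the DEF suffix.
The underlying segment must be /ʃ/; palato-alveolar /tʃ/, /dʒ/ and /ʃ/ become [k], [g] and [s] when no front vowel follows, yielding [s] there.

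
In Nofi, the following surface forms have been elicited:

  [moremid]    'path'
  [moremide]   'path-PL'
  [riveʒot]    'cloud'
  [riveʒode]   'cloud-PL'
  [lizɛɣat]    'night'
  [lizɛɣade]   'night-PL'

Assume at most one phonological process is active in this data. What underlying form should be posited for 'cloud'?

In [riveʒot] and [riveʒode] the final segment of 'cloud' alternates: [t] ~ [d].
The stem 'path' ([moremid], [moremide]) shows [d] unchanged in both environments, so [d] cannot be basic with [t] derived in isolation.
The underlying segment must be /t/; voiceless stops become voiced between vowels, yielding [d] there.
The underlying form of 'cloud' is therefore /riveʒot/.

/riveʒot/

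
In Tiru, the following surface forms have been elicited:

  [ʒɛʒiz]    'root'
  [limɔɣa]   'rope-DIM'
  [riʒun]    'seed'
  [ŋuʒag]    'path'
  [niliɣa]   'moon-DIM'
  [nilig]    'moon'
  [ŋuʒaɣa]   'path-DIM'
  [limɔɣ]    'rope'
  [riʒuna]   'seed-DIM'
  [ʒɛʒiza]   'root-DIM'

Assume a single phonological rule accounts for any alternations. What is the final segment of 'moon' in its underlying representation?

The root 'moon' surfaces as [niliɣa] and [nilig], with a stem-final [ɣ] ~ [g] alternation.
The stem 'rope' ([limɔɣa], [limɔɣ]) shows [ɣ] unchanged in both environments, so [ɣ] cannot be basic with [g] derived in isolation.
Therefore /g/ is basic and [ɣ] is derived by intervocalic spirantization (voiced stops become fricatives between vowels).

/g/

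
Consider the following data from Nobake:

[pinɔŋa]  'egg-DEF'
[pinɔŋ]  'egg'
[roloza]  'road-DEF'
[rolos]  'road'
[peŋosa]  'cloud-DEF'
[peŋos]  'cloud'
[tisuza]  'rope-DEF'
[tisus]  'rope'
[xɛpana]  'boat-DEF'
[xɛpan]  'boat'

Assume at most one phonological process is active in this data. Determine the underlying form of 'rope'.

/tisuz/

The stem for 'rope' ends in [z] in [tisuza] but [s] in [tisus].
Compare 'cloud', with invariant [s] in [peŋosa] and [peŋos]: an analysis with underlying /s/ and a rule producing [z] before the DEF suffix would wrongly predict alternation here too.
Therefore /z/ is basic and [s] is derived by word-final obstruent devoicing (voiced obstruents become voiceless word-finally).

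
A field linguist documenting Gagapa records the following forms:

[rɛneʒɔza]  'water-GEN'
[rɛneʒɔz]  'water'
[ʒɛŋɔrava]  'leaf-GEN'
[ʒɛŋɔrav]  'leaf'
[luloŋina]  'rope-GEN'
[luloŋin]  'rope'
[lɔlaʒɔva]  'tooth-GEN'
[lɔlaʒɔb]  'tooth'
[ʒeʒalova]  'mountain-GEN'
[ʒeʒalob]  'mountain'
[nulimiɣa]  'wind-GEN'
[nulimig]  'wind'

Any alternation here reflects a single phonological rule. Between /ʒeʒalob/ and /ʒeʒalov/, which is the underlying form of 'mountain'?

The stem for 'mountain' ends in [v] in [ʒeʒalova] but [b] in [ʒeʒalob].
If /v/ were underlying and a rule turned it into [b] in isolation, 'leaf' would also alternate; but it has [v] in both [ʒɛŋɔrava] and [ʒɛŋɔrav].
The alternation reflects intervocalic spirantization: voiced stops become fricatives between vowels. /b/ is underlying.

/ʒeʒalob/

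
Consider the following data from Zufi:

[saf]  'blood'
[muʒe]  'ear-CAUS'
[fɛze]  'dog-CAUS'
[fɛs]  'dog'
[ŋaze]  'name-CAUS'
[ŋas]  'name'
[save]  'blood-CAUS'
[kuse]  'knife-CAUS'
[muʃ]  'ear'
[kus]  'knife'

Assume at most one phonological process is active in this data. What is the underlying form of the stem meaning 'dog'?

The stem for 'dog' ends in [z] in [fɛze] but [s] in [fɛs].
The stem 'knife' ([kuse], [kus]) shows [s] unchanged in both environments, so [s] cannot be basic with [z] derived before the CAUS suffix.
So /z/ is underlying, and a rule of word-final obstruent devoicing — voiced obstruents become voiceless word-finally — gives [s].

/fɛz/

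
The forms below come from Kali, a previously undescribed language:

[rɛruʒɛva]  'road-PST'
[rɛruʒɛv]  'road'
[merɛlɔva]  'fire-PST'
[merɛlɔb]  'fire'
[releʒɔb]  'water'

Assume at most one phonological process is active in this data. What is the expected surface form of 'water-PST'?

[releʒɔva]

The stem for 'fire' ends in [v] in [merɛlɔva] but [b] in [merɛlɔb].
Compare 'road', with invariant [v] in [rɛruʒɛva] and [rɛruʒɛv]: an analysis with underlying /v/ and a rule producing [b] in isolation would wrongly predict alternation here too.
The alternation reflects intervocalic spirantization: voiced stops become fricatives between vowels. /b/ is underlying.
From [releʒɔb] the stem 'water' is /releʒɔb/; between vowels this yields [releʒɔva].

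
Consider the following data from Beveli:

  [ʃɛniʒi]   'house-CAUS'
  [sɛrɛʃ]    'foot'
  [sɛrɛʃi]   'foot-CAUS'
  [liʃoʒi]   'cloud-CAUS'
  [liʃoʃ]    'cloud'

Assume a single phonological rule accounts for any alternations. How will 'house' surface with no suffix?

[ʃɛniʃ]

In [liʃoʒi] and [liʃoʃ] the final segment of 'cloud' alternates: [ʒ] ~ [ʃ].
Compare 'foot', with invariant [ʃ] in [sɛrɛʃi] and [sɛrɛʃ]: an analysis with underlying /ʃ/ and a rule producing [ʒ] before the CAUS suffix would wrongly predict alternation here too.
Therefore /ʒ/ is basic and [ʃ] is derived by word-final obstruent devoicing (voiced obstruents become voiceless word-finally).
The one attested form of 'house', [ʃɛniʒi], shows underlying /ʃɛniʒ/. Applying the same rule word-finally gives [ʃɛniʃ].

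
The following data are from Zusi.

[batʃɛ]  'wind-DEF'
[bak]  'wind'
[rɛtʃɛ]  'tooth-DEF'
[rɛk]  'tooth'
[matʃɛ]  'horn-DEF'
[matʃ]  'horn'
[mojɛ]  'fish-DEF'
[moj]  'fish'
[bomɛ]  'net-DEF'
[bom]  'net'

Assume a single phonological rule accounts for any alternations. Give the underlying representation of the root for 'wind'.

In [batʃɛ] and [bak] the final segment of 'wind' alternates: [tʃ] ~ [k].
If /tʃ/ were underlying and a rule turned it into [k] in isolation, 'horn' would also alternate; but it has [tʃ] in both [matʃɛ] and [matʃ].
The underlying segment must be /k/; /k/ becomes palato-alveolar [tʃ] before a front vowel, yielding [tʃ] there.
Hence 'wind' is /bak/ underlyingly.

/bak/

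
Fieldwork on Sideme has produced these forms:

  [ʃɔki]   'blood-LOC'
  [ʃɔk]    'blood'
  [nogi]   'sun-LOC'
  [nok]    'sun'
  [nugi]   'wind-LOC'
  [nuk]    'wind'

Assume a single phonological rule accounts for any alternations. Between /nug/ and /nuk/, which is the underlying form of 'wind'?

The stem for 'wind' ends in [g] in [nugi] but [k] in [nuk].
But 'blood' keeps [k] in both environments ([ʃɔki], [ʃɔk]), so there is no rule changing /k/ to [g] before the LOC suffix.
The alternation reflects word-final obstruent devoicing: voiced obstruents become voiceless word-finally. /g/ is underlying.

/nug/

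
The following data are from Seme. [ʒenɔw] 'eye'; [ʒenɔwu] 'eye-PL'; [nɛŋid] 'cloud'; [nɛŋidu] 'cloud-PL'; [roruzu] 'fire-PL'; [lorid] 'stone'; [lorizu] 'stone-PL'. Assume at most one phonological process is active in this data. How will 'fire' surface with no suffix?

In [lorid] and [lorizu] the final segment of 'stone' alternates: [d] ~ [z].
Compare 'cloud', with invariant [d] in [nɛŋid] and [nɛŋidu]: an analysis with underlying /d/ and a rule producing [z] before the PL suffix would wrongly predict alternation here too.
So /z/ is underlying, and a rule of word-final hardening — voiced fricatives become stops word-finally — gives [d].
From [roruzu] the stem 'fire' is /roruz/; word-finally this yields [rorud].

[rorud]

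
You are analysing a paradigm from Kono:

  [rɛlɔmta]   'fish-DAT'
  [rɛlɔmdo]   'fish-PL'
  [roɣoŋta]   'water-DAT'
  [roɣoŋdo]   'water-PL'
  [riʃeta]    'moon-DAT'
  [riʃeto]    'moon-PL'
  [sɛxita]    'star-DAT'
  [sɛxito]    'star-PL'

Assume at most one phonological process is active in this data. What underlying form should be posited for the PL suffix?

The PL suffix surfaces as [-do] and [-to], depending on the final segment of the stem.
By contrast the DAT suffix keeps its initial [t] throughout — that segment must be underlying.
So the underlying form is /-do/, and voiced stops become voiceless after a vowel.

/-do/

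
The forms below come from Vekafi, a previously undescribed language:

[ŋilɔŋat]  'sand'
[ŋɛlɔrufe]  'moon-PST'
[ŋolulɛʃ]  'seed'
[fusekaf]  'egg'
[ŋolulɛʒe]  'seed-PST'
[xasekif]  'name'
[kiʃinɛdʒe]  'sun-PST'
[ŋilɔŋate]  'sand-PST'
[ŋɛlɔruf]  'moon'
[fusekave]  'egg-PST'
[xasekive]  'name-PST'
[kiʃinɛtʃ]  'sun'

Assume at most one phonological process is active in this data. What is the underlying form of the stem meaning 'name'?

'name' shows [f] ~ [v] at the end of the stem ([xasekif] vs [xasekive]).
Compare 'moon', with invariant [f] in [ŋɛlɔruf] and [ŋɛlɔrufe]: an analysis with underlying /f/ and a rule producing [v] before the PST suffix would wrongly predict alternation here too.
The alternation reflects word-final obstruent devoicing: voiced obstruents become voiceless word-finally. /v/ is underlying.

/xasekiv/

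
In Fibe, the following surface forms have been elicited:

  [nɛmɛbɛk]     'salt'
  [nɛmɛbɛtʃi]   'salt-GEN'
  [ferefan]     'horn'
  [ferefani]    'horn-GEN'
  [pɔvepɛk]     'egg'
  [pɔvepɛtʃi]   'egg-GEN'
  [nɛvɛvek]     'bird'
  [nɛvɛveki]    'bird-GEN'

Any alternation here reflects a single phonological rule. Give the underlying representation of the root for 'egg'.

/pɔvepɛtʃ/

The stem for 'egg' ends in [k] in [pɔvepɛk] but [tʃ] in [pɔvepɛtʃi].
The stem 'bird' ([nɛvɛvek], [nɛvɛveki]) shows [k] unchanged in both environments, so [k] cannot be basic with [tʃ] derived before the GEN suffix.
The underlying segment must be /tʃ/; palato-alveolar /tʃ/ becomes [k] when no front vowel follows, yielding [k] there.
So 'egg' = /pɔvepɛtʃ/.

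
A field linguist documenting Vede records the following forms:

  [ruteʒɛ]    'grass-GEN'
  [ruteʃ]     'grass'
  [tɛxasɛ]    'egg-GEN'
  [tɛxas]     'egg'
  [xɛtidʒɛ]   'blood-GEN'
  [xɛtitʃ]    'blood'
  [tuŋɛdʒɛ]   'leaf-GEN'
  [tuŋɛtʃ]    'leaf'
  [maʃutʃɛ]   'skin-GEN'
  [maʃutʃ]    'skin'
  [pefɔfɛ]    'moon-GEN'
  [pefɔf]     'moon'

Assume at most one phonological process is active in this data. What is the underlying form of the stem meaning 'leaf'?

/tuŋɛdʒ/

In [tuŋɛdʒɛ] and [tuŋɛtʃ] the final segment of 'leaf' alternates: [dʒ] ~ [tʃ].
The stem 'skin' ([maʃutʃɛ], [maʃutʃ]) shows [tʃ] unchanged in both environments, so [tʃ] cannot be basic with [dʒ] derived before the GEN suffix.
So /dʒ/ is underlying, and a rule of word-final obstruent devoicing — voiced obstruents become voiceless word-finally — gives [tʃ].
Hence 'leaf' is /tuŋɛdʒ/ underlyingly.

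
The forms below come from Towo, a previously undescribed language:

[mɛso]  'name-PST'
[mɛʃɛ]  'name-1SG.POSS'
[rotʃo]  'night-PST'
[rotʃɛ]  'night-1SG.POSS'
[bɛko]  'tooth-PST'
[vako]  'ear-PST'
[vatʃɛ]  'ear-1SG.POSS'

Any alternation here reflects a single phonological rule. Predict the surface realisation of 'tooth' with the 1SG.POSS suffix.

The stem for 'ear' ends in [k] in [vako] but [tʃ] in [vatʃɛ].
The stem 'night' ([rotʃo], [rotʃɛ]) shows [tʃ] unchanged in both environments, so [tʃ] cannot be basic with [k] derived before the PST suffix.
The underlying segment must be /k/; /k/ and /s/ become palato-alveolar [tʃ] and [ʃ] before a front vowel, yielding [tʃ] there.
The one attested form of 'tooth', [bɛko], shows underlying /bɛk/. Applying the same rule before a front vowel gives [bɛtʃɛ].

[bɛtʃɛ]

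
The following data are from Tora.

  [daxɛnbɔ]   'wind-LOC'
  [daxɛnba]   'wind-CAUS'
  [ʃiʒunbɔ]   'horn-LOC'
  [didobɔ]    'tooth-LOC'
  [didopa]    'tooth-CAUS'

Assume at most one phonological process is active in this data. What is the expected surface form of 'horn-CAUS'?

The CAUS suffix surfaces as [-ba] and [-pa], depending on the final segment of the stem.
The LOC suffix, which begins with [b], is invariant after every stem; so [b] is not altered by any rule here.
So the underlying form is /-pa/, and voiceless stops become voiced after a nasal.
After 'horn', which ends in a nasal, the suffix surfaces as [-ba], giving [ʃiʒunba].

[ʃiʒunba]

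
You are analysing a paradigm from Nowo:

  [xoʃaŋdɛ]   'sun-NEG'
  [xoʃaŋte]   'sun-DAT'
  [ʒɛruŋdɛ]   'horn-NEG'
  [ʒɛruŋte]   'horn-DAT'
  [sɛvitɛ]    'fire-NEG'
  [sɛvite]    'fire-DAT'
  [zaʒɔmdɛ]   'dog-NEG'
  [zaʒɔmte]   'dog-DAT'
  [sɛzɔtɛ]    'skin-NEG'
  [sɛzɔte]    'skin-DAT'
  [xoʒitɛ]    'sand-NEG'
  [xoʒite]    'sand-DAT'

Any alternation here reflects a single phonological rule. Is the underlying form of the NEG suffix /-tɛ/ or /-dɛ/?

/-dɛ/

The NEG morpheme has two allomorphs, [-dɛ] and [-tɛ].
By contrast the DAT suffix keeps its initial [t] throughout — that segment must be underlying.
The NEG suffix is therefore /-dɛ/ underlyingly, with post-vocalic devoicing: voiced stops become voiceless after a vowel.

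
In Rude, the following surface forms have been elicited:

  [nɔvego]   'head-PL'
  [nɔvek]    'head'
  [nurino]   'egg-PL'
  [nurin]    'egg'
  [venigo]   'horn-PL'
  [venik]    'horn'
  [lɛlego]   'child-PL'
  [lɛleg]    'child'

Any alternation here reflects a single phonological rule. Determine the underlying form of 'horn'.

/venik/

The root 'horn' surfaces as [venigo] and [venik], with a stem-final [g] ~ [k] alternation.
If /g/ were underlying and a rule turned it into [k] in isolation, 'child' would also alternate; but it has [g] in both [lɛlego] and [lɛleg].
Therefore /k/ is basic and [g] is derived by intervocalic voicing (voiceless stops become voiced between vowels).
So 'horn' = /venik/.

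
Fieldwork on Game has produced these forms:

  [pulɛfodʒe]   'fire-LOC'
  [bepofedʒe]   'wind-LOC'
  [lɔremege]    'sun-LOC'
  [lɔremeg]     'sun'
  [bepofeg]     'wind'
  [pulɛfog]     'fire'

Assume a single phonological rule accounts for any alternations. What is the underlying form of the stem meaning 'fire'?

'fire' shows [g] ~ [dʒ] at the end of the stem ([pulɛfog] vs [pulɛfodʒe]).
If /g/ were underlying and a rule turned it into [dʒ] before the LOC suffix, 'sun' would also alternate; but it has [g] in both [lɔremeg] and [lɔremege].
The alternation reflects depalatalization: palato-alveolar /dʒ/ becomes [g] when no front vowel follows. /dʒ/ is underlying.
So 'fire' = /pulɛfodʒ/.

/pulɛfodʒ/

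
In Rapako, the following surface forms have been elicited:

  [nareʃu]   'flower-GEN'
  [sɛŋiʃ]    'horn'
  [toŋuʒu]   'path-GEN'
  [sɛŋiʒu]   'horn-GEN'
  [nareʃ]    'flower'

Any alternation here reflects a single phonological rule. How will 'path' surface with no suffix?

[toŋuʃ]

In [sɛŋiʃ] and [sɛŋiʒu] the final segment of 'horn' alternates: [ʃ] ~ [ʒ].
But 'flower' keeps [ʃ] in both environments ([nareʃ], [nareʃu]), so there is no rule changing /ʃ/ to [ʒ] before the GEN suffix.
The alternation reflects word-final obstruent devoicing: voiced obstruents become voiceless word-finally. /ʒ/ is underlying.
The one attested form of 'path', [toŋuʒu], shows underlying /toŋuʒ/. Applying the same rule word-finally gives [toŋuʃ].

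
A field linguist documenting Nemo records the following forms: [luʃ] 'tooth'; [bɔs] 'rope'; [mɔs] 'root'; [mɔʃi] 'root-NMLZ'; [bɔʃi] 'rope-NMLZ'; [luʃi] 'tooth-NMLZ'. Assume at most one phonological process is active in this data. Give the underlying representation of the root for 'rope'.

The root 'rope' surfaces as [bɔs] and [bɔʃi], with a stem-final [s] ~ [ʃ] alternation.
The stem 'tooth' ([luʃ], [luʃi]) shows [ʃ] unchanged in both environments, so [ʃ] cannot be basic with [s] derived in isolation.
The underlying segment must be /s/; /s/ becomes palato-alveolar [ʃ] before a front vowel, yielding [ʃ] there.
The underlying form of 'rope' is therefore /bɔs/.

/bɔs/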